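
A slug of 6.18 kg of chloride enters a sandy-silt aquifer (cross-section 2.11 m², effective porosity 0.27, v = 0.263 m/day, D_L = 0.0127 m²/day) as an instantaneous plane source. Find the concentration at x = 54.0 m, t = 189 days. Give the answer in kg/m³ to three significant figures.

0.290 kg/m³

For an instantaneous plane source, C(x,t) = M/(n_e·A·√(4πDt)) · exp(−(x−vt)²/(4Dt)), with n_e·A the pore (flow) area.
Plume center vt = 0.263 × 189 = 49.707 m, so the well at 54.0 m is 4.293 m downgradient of the peak.
√(4πDt) = 5.492 m, giving peak height M/(n_e·A·√(4πDt)) = 6.18/(0.27 × 2.11 × 5.492) = 1.975 kg/m³.
(x−vt)²/(4Dt) = (4.293)²/(4 × 0.0127 × 189) = 1.920; exp(−1.920) = 0.1466.
C = 1.975 × 0.1466 = 0.290 kg/m³.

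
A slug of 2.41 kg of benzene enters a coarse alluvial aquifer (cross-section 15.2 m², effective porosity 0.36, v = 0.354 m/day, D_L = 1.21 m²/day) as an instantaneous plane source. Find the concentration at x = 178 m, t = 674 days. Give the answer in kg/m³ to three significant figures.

0.00141 kg/m³

For an instantaneous plane source, C(x,t) = M/(n_e·A·√(4πDt)) · exp(−(x−vt)²/(4Dt)), with n_e·A the pore (flow) area.
Plume center vt = 0.354 × 674 = 238.596 m, so the well at 178 m is 60.596 m upgradient of the peak.
√(4πDt) = 101.2 m, giving peak height M/(n_e·A·√(4πDt)) = 2.41/(0.36 × 15.2 × 101.2) = 0.004352 kg/m³.
(x−vt)²/(4Dt) = (-60.596)²/(4 × 1.21 × 674) = 1.126; exp(−1.126) = 0.3243.
C = 0.004352 × 0.3243 = 0.00141 kg/m³.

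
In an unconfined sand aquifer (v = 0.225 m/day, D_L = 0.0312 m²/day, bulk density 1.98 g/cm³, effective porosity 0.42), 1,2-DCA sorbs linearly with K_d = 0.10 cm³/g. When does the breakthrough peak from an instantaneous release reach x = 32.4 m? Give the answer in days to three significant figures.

211 days

Retardation factor R = 1 + ρ_b·K_d/n = 1 + 1.98 × 0.10/0.42 = 1.471.
Sorption retards both mechanisms: v_R = v/R = 0.1530 m/day, D_R = D/R = 0.02121 m²/day.
Peak time from v_R²t² + 2D_R t − x² = 0: t = (√(D_R² + v_R²x²) − D_R)/v_R².
√(D_R² + v_R²x²) = √(0.02121² + 0.1530² × 32.4²) = 4.957; v_R² = 0.02341.
t = (4.957 − 0.02121)/0.02341 = 211 days.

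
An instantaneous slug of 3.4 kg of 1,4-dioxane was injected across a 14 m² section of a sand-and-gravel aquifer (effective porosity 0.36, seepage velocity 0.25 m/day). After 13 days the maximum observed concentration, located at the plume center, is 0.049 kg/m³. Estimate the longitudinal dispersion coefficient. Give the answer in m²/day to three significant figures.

1.16 m²/day

At the plume center C_max = M/(n_e·A·√(4πDt)), so D = M²/(4πt·(n_e·A·C_max)²).
n_e·A·C_max = 0.36 × 14 × 0.049 = 0.2470 kg/m.
D = 3.4²/(4π × 13 × 0.2470²) = 1.16 m²/day.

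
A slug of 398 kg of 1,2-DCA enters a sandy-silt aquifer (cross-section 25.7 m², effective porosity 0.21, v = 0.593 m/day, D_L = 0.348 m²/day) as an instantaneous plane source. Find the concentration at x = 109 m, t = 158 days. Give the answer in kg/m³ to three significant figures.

For an instantaneous plane source, C(x,t) = M/(n_e·A·√(4πDt)) · exp(−(x−vt)²/(4Dt)), with n_e·A the pore (flow) area.
Plume center vt = 0.593 × 158 = 93.694 m, so the well at 109 m is 15.306 m downgradient of the peak.
√(4πDt) = 26.29 m, giving peak height M/(n_e·A·√(4πDt)) = 398/(0.21 × 25.7 × 26.29) = 2.805 kg/m³.
(x−vt)²/(4Dt) = (15.306)²/(4 × 0.348 × 158) = 1.065; exp(−1.065) = 0.3447.
C = 2.805 × 0.3447 = 0.967 kg/m³.

0.967 kg/m³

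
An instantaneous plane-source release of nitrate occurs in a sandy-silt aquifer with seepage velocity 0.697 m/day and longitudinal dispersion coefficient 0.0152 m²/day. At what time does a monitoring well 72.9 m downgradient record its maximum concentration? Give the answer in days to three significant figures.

105 days

For the 1D instantaneous-source solution, setting ∂C/∂t = 0 at fixed x gives v²t² + 2Dt − x² = 0, so t = (√(D² + v²x²) − D)/v².
√(D² + v²x²) = √(0.0152² + 0.697² × 72.9²) = 50.81; v² = 0.485809.
t = (50.81 − 0.0152)/0.485809 = 105 days (vs. the pure-advection estimate x/v = 105 d).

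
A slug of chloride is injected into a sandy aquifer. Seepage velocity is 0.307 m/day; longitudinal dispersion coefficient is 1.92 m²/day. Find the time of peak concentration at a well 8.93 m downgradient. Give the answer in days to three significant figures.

15.1 days

For the 1D instantaneous-source solution, setting ∂C/∂t = 0 at fixed x gives v²t² + 2Dt − x² = 0, so t = (√(D² + v²x²) − D)/v².
√(D² + v²x²) = √(1.92² + 0.307² × 8.93²) = 3.347; v² = 0.094249.
t = (3.347 − 1.92)/0.094249 = 15.1 days (vs. the pure-advection estimate x/v = 29.1 d).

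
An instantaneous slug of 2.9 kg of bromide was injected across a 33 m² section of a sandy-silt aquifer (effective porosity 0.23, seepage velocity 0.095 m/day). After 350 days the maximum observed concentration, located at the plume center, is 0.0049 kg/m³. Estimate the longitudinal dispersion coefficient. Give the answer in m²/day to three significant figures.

1.38 m²/day

At the plume center C_max = M/(n_e·A·√(4πDt)), so D = M²/(4πt·(n_e·A·C_max)²).
n_e·A·C_max = 0.23 × 33 × 0.0049 = 0.03719 kg/m.
D = 2.9²/(4π × 350 × 0.03719²) = 1.38 m²/day.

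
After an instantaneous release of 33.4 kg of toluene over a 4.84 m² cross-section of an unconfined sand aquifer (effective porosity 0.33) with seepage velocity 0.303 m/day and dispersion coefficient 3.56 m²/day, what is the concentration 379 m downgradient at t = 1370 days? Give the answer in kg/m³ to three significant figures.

0.0790 kg/m³

For an instantaneous plane source, C(x,t) = M/(n_e·A·√(4πDt)) · exp(−(x−vt)²/(4Dt)), with n_e·A the pore (flow) area.
Plume center vt = 0.303 × 1370 = 415.11 m, so the well at 379 m is 36.11 m upgradient of the peak.
√(4πDt) = 247.6 m, giving peak height M/(n_e·A·√(4πDt)) = 33.4/(0.33 × 4.84 × 247.6) = 0.08446 kg/m³.
(x−vt)²/(4Dt) = (-36.11)²/(4 × 3.56 × 1370) = 0.06684; exp(−0.06684) = 0.9353.
C = 0.08446 × 0.9353 = 0.0790 kg/m³.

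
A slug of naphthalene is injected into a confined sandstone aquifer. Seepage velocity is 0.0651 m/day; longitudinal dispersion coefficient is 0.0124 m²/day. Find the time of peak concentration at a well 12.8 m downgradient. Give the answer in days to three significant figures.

For the 1D instantaneous-source solution, setting ∂C/∂t = 0 at fixed x gives v²t² + 2Dt − x² = 0, so t = (√(D² + v²x²) − D)/v².
√(D² + v²x²) = √(0.0124² + 0.0651² × 12.8²) = 0.8334; v² = 0.00423801.
t = (0.8334 − 0.0124)/0.00423801 = 194 days (vs. the pure-advection estimate x/v = 197 d).

194 days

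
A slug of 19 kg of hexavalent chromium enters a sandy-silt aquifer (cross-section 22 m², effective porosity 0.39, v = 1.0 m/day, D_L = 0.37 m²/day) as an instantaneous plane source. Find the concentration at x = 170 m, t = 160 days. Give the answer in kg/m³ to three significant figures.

For an instantaneous plane source, C(x,t) = M/(n_e·A·√(4πDt)) · exp(−(x−vt)²/(4Dt)), with n_e·A the pore (flow) area.
Plume center vt = 1.0 × 160 = 160 m, so the well at 170 m is 10 m downgradient of the peak.
√(4πDt) = 27.28 m, giving peak height M/(n_e·A·√(4πDt)) = 19/(0.39 × 22 × 27.28) = 0.08117 kg/m³.
(x−vt)²/(4Dt) = (10)²/(4 × 0.37 × 160) = 0.4223; exp(−0.4223) = 0.6555.
C = 0.08117 × 0.6555 = 0.0532 kg/m³.

0.0532 kg/m³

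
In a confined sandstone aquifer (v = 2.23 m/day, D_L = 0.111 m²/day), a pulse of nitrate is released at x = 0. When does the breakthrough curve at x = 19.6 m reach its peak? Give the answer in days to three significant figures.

8.77 days

For the 1D instantaneous-source solution, setting ∂C/∂t = 0 at fixed x gives v²t² + 2Dt − x² = 0, so t = (√(D² + v²x²) − D)/v².
√(D² + v²x²) = √(0.111² + 2.23² × 19.6²) = 43.71; v² = 4.9729.
t = (43.71 − 0.111)/4.9729 = 8.77 days (vs. the pure-advection estimate x/v = 8.79 d).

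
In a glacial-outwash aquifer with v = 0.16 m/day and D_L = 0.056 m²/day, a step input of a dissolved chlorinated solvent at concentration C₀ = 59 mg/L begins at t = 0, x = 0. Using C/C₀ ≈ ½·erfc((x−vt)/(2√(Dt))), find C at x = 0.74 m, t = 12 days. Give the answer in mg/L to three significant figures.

49.9 mg/L

For a continuous step input, C/C₀ ≈ ½·erfc((x−vt)/(2√(Dt))).
vt = 0.16 × 12 = 1.92 m and 2√(Dt) = 2√(0.056 × 12) = 1.640 m.
Argument (x−vt)/(2√(Dt)) = (0.74 − 1.92)/1.640 = -0.7195; ½·erfc(-0.7195) = 0.8455.
C = 59 × 0.8455 = 49.9 mg/L.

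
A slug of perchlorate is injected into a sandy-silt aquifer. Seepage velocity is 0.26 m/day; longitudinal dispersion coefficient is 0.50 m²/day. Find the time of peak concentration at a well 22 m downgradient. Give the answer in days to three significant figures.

For the 1D instantaneous-source solution, setting ∂C/∂t = 0 at fixed x gives v²t² + 2Dt − x² = 0, so t = (√(D² + v²x²) − D)/v².
√(D² + v²x²) = √(0.50² + 0.26² × 22²) = 5.742; v² = 0.0676.
t = (5.742 − 0.50)/0.0676 = 77.5 days (vs. the pure-advection estimate x/v = 84.6 d).

77.5 days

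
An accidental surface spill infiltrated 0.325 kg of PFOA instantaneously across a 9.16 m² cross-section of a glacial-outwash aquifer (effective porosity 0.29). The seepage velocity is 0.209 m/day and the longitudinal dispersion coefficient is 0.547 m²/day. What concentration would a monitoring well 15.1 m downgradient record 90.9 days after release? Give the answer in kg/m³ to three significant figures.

For an instantaneous plane source, C(x,t) = M/(n_e·A·√(4πDt)) · exp(−(x−vt)²/(4Dt)), with n_e·A the pore (flow) area.
Plume center vt = 0.209 × 90.9 = 18.9981 m, so the well at 15.1 m is 3.8981 m upgradient of the peak.
√(4πDt) = 25.00 m, giving peak height M/(n_e·A·√(4πDt)) = 0.325/(0.29 × 9.16 × 25.00) = 0.004894 kg/m³.
(x−vt)²/(4Dt) = (-3.8981)²/(4 × 0.547 × 90.9) = 0.07640; exp(−0.07640) = 0.9264.
C = 0.004894 × 0.9264 = 0.00453 kg/m³.

0.00453 kg/m³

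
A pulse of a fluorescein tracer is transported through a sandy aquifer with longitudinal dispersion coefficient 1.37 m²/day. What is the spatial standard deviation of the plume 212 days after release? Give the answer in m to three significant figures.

24.1 m

Dispersive spreading gives a Gaussian with σ² = 2Dt; advection only shifts the center.
σ = √(2 × 1.37 × 212) = 24.1 m.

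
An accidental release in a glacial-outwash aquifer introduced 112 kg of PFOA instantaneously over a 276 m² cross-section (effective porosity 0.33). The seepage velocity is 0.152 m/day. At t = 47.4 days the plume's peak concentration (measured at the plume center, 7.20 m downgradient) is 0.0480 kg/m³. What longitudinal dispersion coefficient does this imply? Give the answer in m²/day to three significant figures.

1.10 m²/day

At the plume center C_max = M/(n_e·A·√(4πDt)), so D = M²/(4πt·(n_e·A·C_max)²).
n_e·A·C_max = 0.33 × 276 × 0.0480 = 4.372 kg/m.
D = 112²/(4π × 47.4 × 4.372²) = 1.10 m²/day.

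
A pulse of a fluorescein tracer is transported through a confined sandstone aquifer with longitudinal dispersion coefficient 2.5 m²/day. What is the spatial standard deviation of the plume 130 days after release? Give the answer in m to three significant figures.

25.5 m

Dispersive spreading gives a Gaussian with σ² = 2Dt; advection only shifts the center.
σ = √(2 × 2.5 × 130) = 25.5 m.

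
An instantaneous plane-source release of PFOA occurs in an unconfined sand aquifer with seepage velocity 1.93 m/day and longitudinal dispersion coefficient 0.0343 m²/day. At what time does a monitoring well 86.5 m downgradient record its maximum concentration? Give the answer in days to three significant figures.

For the 1D instantaneous-source solution, setting ∂C/∂t = 0 at fixed x gives v²t² + 2Dt − x² = 0, so t = (√(D² + v²x²) − D)/v².
√(D² + v²x²) = √(0.0343² + 1.93² × 86.5²) = 166.9; v² = 3.7249.
t = (166.9 − 0.0343)/3.7249 = 44.8 days (vs. the pure-advection estimate x/v = 44.8 d).

44.8 days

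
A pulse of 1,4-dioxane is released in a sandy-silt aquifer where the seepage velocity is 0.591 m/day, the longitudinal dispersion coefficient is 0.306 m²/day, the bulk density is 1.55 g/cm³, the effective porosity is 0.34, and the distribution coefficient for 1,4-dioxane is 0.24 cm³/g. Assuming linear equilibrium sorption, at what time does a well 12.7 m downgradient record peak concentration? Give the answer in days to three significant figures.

Retardation factor R = 1 + ρ_b·K_d/n = 1 + 1.55 × 0.24/0.34 = 2.094.
Sorption retards both mechanisms: v_R = v/R = 0.2822 m/day, D_R = D/R = 0.1461 m²/day.
Peak time from v_R²t² + 2D_R t − x² = 0: t = (√(D_R² + v_R²x²) − D_R)/v_R².
√(D_R² + v_R²x²) = √(0.1461² + 0.2822² × 12.7²) = 3.587; v_R² = 0.07964.
t = (3.587 − 0.1461)/0.07964 = 43.2 days.

43.2 days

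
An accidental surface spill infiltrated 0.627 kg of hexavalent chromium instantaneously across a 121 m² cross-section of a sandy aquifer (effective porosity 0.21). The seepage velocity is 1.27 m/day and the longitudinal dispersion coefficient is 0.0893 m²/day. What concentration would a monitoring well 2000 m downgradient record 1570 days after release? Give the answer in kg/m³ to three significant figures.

For an instantaneous plane source, C(x,t) = M/(n_e·A·√(4πDt)) · exp(−(x−vt)²/(4Dt)), with n_e·A the pore (flow) area.
Plume center vt = 1.27 × 1570 = 1993.9 m, so the well at 2000 m is 6.1 m downgradient of the peak.
√(4πDt) = 41.97 m, giving peak height M/(n_e·A·√(4πDt)) = 0.627/(0.21 × 121 × 41.97) = 0.0005879 kg/m³.
(x−vt)²/(4Dt) = (6.1)²/(4 × 0.0893 × 1570) = 0.06635; exp(−0.06635) = 0.9358.
C = 0.0005879 × 0.9358 = 0.000550 kg/m³.

0.000550 kg/m³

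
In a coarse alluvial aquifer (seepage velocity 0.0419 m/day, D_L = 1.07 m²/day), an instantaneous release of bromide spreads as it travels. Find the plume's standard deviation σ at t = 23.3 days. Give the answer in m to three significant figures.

7.06 m

Dispersive spreading gives a Gaussian with σ² = 2Dt; advection only shifts the center.
σ = √(2 × 1.07 × 23.3) = 7.06 m.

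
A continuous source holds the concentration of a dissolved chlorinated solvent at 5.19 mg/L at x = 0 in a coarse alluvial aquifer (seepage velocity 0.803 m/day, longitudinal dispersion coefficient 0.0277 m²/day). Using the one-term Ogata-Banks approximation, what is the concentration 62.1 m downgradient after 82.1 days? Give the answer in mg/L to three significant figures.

5.00 mg/L

For a continuous step input, C/C₀ ≈ ½·erfc((x−vt)/(2√(Dt))).
vt = 0.803 × 82.1 = 65.9263 m and 2√(Dt) = 2√(0.0277 × 82.1) = 3.016 m.
Argument (x−vt)/(2√(Dt)) = (62.1 − 65.9263)/3.016 = -1.269; ½·erfc(-1.269) = 0.9636.
C = 5.19 × 0.9636 = 5.00 mg/L.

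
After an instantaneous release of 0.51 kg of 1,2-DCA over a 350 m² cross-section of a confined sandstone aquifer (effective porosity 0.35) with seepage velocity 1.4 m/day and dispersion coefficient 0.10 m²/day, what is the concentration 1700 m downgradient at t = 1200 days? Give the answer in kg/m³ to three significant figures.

4.66e-05 kg/m³

For an instantaneous plane source, C(x,t) = M/(n_e·A·√(4πDt)) · exp(−(x−vt)²/(4Dt)), with n_e·A the pore (flow) area.
Plume center vt = 1.4 × 1200 = 1680 m, so the well at 1700 m is 20 m downgradient of the peak.
√(4πDt) = 38.83 m, giving peak height M/(n_e·A·√(4πDt)) = 0.51/(0.35 × 350 × 38.83) = 0.0001072 kg/m³.
(x−vt)²/(4Dt) = (20)²/(4 × 0.10 × 1200) = 0.8333; exp(−0.8333) = 0.4346.
C = 0.0001072 × 0.4346 = 4.66e-05 kg/m³.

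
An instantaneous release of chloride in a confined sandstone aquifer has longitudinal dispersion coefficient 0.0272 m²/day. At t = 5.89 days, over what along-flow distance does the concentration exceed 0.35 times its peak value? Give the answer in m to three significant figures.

The plume is Gaussian with σ = √(2Dt) = √(2 × 0.0272 × 5.89) = 0.5661 m.
C/C_peak = exp(−Δx²/(2σ²)) = 0.35 ⇒ Δx = σ·√(−2 ln 0.35) = 0.5661 × 1.449 = 0.8203 m.
Width = 2Δx = 1.64 m.

1.64 m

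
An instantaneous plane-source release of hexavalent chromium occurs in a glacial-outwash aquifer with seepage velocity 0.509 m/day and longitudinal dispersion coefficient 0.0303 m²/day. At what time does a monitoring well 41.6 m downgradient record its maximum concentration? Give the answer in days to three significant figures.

For the 1D instantaneous-source solution, setting ∂C/∂t = 0 at fixed x gives v²t² + 2Dt − x² = 0, so t = (√(D² + v²x²) − D)/v².
√(D² + v²x²) = √(0.0303² + 0.509² × 41.6²) = 21.17; v² = 0.259081.
t = (21.17 − 0.0303)/0.259081 = 81.6 days (vs. the pure-advection estimate x/v = 81.7 d).

81.6 days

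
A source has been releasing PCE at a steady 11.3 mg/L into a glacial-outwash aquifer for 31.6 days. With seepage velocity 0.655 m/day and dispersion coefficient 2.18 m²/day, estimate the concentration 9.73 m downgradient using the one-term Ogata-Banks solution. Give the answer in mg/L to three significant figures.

For a continuous step input, C/C₀ ≈ ½·erfc((x−vt)/(2√(Dt))).
vt = 0.655 × 31.6 = 20.698 m and 2√(Dt) = 2√(2.18 × 31.6) = 16.60 m.
Argument (x−vt)/(2√(Dt)) = (9.73 − 20.698)/16.60 = -0.6607; ½·erfc(-0.6607) = 0.8249.
C = 11.3 × 0.8249 = 9.32 mg/L.

9.32 mg/L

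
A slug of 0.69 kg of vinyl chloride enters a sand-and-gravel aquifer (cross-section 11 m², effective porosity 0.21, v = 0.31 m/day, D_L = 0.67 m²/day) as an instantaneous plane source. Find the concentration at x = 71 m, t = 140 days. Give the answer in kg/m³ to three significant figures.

0.00114 kg/m³

For an instantaneous plane source, C(x,t) = M/(n_e·A·√(4πDt)) · exp(−(x−vt)²/(4Dt)), with n_e·A the pore (flow) area.
Plume center vt = 0.31 × 140 = 43.4 m, so the well at 71 m is 27.6 m downgradient of the peak.
√(4πDt) = 34.33 m, giving peak height M/(n_e·A·√(4πDt)) = 0.69/(0.21 × 11 × 34.33) = 0.008701 kg/m³.
(x−vt)²/(4Dt) = (27.6)²/(4 × 0.67 × 140) = 2.030; exp(−2.030) = 0.1313.
C = 0.008701 × 0.1313 = 0.00114 kg/m³.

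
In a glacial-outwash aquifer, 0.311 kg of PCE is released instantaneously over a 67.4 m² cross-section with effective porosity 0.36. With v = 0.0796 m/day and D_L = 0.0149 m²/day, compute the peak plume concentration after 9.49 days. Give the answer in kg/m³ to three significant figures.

0.00962 kg/m³

The peak of an instantaneous 1D plume sits at x = vt; there the Gaussian factor is 1 and C_max = M/(n_e·A·√(4πDt)), where n_e·A is the pore area the mass is dissolved in.
√(4πDt) = √(4π × 0.0149 × 9.49) = 1.333 m, so C_max = 0.311/(0.36 × 67.4 × 1.333) = 0.00962 kg/m³.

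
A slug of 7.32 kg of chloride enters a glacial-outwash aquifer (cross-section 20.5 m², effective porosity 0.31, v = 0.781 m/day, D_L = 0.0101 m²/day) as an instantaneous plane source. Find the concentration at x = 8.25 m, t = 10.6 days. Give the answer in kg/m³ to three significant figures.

For an instantaneous plane source, C(x,t) = M/(n_e·A·√(4πDt)) · exp(−(x−vt)²/(4Dt)), with n_e·A the pore (flow) area.
Plume center vt = 0.781 × 10.6 = 8.2786 m, so the well at 8.25 m is 0.0286 m upgradient of the peak.
√(4πDt) = 1.160 m, giving peak height M/(n_e·A·√(4πDt)) = 7.32/(0.31 × 20.5 × 1.160) = 0.9930 kg/m³.
(x−vt)²/(4Dt) = (-0.0286)²/(4 × 0.0101 × 10.6) = 0.001910; exp(−0.001910) = 0.9981.
C = 0.9930 × 0.9981 = 0.991 kg/m³.

0.991 kg/m³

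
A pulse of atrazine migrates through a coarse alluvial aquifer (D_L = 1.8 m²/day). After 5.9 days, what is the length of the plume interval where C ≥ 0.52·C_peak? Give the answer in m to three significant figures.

The plume is Gaussian with σ = √(2Dt) = √(2 × 1.8 × 5.9) = 4.609 m.
C/C_peak = exp(−Δx²/(2σ²)) = 0.52 ⇒ Δx = σ·√(−2 ln 0.52) = 4.609 × 1.144 = 5.273 m.
Width = 2Δx = 10.5 m.

10.5 m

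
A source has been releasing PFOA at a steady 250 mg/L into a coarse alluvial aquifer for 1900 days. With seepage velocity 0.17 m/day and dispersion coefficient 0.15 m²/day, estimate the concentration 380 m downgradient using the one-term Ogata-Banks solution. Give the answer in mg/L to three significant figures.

2.12 mg/L

For a continuous step input, C/C₀ ≈ ½·erfc((x−vt)/(2√(Dt))).
vt = 0.17 × 1900 = 323 m and 2√(Dt) = 2√(0.15 × 1900) = 33.76 m.
Argument (x−vt)/(2√(Dt)) = (380 − 323)/33.76 = 1.688; ½·erfc(1.688) = 0.008489.
C = 250 × 0.008489 = 2.12 mg/L.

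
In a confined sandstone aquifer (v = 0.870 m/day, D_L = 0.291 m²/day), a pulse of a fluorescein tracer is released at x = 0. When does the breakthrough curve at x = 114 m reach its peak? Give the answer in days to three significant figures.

For the 1D instantaneous-source solution, setting ∂C/∂t = 0 at fixed x gives v²t² + 2Dt − x² = 0, so t = (√(D² + v²x²) − D)/v².
√(D² + v²x²) = √(0.291² + 0.870² × 114²) = 99.18; v² = 0.7569.
t = (99.18 − 0.291)/0.7569 = 131 days (vs. the pure-advection estimate x/v = 131 d).

131 days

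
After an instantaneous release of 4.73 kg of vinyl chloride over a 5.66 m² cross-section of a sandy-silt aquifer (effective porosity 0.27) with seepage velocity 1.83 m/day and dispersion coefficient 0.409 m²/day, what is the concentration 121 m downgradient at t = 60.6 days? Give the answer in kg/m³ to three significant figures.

For an instantaneous plane source, C(x,t) = M/(n_e·A·√(4πDt)) · exp(−(x−vt)²/(4Dt)), with n_e·A the pore (flow) area.
Plume center vt = 1.83 × 60.6 = 110.898 m, so the well at 121 m is 10.102 m downgradient of the peak.
√(4πDt) = 17.65 m, giving peak height M/(n_e·A·√(4πDt)) = 4.73/(0.27 × 5.66 × 17.65) = 0.1754 kg/m³.
(x−vt)²/(4Dt) = (10.102)²/(4 × 0.409 × 60.6) = 1.029; exp(−1.029) = 0.3574.
C = 0.1754 × 0.3574 = 0.0627 kg/m³.

0.0627 kg/m³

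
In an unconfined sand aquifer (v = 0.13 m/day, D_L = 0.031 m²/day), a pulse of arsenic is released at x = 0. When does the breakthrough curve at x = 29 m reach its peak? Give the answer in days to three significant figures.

221 days

For the 1D instantaneous-source solution, setting ∂C/∂t = 0 at fixed x gives v²t² + 2Dt − x² = 0, so t = (√(D² + v²x²) − D)/v².
√(D² + v²x²) = √(0.031² + 0.13² × 29²) = 3.770; v² = 0.0169.
t = (3.770 − 0.031)/0.0169 = 221 days (vs. the pure-advection estimate x/v = 223 d).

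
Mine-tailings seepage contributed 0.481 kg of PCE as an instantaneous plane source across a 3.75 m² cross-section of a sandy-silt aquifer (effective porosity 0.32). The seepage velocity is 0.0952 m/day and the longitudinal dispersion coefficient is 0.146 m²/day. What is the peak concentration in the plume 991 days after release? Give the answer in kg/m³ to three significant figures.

The peak of an instantaneous 1D plume sits at x = vt; there the Gaussian factor is 1 and C_max = M/(n_e·A·√(4πDt)), where n_e·A is the pore area the mass is dissolved in.
√(4πDt) = √(4π × 0.146 × 991) = 42.64 m, so C_max = 0.481/(0.32 × 3.75 × 42.64) = 0.00940 kg/m³.

0.00940 kg/m³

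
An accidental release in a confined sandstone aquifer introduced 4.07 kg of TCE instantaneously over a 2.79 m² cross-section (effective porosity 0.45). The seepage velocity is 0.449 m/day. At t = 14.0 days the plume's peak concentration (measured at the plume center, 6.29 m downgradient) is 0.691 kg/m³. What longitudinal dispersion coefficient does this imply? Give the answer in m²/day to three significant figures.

At the plume center C_max = M/(n_e·A·√(4πDt)), so D = M²/(4πt·(n_e·A·C_max)²).
n_e·A·C_max = 0.45 × 2.79 × 0.691 = 0.8676 kg/m.
D = 4.07²/(4π × 14.0 × 0.8676²) = 0.125 m²/day.

0.125 m²/day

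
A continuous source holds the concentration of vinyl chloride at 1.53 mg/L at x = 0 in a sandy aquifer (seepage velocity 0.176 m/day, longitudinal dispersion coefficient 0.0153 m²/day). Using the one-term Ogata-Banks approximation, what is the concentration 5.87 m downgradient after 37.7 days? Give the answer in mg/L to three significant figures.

For a continuous step input, C/C₀ ≈ ½·erfc((x−vt)/(2√(Dt))).
vt = 0.176 × 37.7 = 6.6352 m and 2√(Dt) = 2√(0.0153 × 37.7) = 1.519 m.
Argument (x−vt)/(2√(Dt)) = (5.87 − 6.6352)/1.519 = -0.5038; ½·erfc(-0.5038) = 0.7619.
C = 1.53 × 0.7619 = 1.17 mg/L.

1.17 mg/L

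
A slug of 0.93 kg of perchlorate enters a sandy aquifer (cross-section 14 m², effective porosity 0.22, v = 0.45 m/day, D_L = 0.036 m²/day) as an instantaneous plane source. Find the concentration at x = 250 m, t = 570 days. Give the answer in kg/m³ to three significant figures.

For an instantaneous plane source, C(x,t) = M/(n_e·A·√(4πDt)) · exp(−(x−vt)²/(4Dt)), with n_e·A the pore (flow) area.
Plume center vt = 0.45 × 570 = 256.5 m, so the well at 250 m is 6.5 m upgradient of the peak.
√(4πDt) = 16.06 m, giving peak height M/(n_e·A·√(4πDt)) = 0.93/(0.22 × 14 × 16.06) = 0.01880 kg/m³.
(x−vt)²/(4Dt) = (-6.5)²/(4 × 0.036 × 570) = 0.5147; exp(−0.5147) = 0.5977.
C = 0.01880 × 0.5977 = 0.0112 kg/m³.

0.0112 kg/m³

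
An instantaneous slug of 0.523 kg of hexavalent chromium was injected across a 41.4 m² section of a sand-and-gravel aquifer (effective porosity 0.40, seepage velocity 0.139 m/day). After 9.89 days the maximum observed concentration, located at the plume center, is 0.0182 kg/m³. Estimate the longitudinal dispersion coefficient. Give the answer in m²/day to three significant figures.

At the plume center C_max = M/(n_e·A·√(4πDt)), so D = M²/(4πt·(n_e·A·C_max)²).
n_e·A·C_max = 0.40 × 41.4 × 0.0182 = 0.3014 kg/m.
D = 0.523²/(4π × 9.89 × 0.3014²) = 0.0242 m²/day.

0.0242 m²/day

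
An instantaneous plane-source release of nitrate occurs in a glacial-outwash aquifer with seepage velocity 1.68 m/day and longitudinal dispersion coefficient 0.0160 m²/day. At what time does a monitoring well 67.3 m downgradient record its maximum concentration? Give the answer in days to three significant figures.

40.1 days

For the 1D instantaneous-source solution, setting ∂C/∂t = 0 at fixed x gives v²t² + 2Dt − x² = 0, so t = (√(D² + v²x²) − D)/v².
√(D² + v²x²) = √(0.0160² + 1.68² × 67.3²) = 113.1; v² = 2.8224.
t = (113.1 − 0.0160)/2.8224 = 40.1 days (vs. the pure-advection estimate x/v = 40.1 d).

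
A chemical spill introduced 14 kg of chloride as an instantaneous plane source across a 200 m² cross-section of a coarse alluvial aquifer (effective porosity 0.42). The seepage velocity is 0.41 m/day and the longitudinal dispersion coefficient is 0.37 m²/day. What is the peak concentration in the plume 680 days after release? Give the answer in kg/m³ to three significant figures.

0.00296 kg/m³

The peak of an instantaneous 1D plume sits at x = vt; there the Gaussian factor is 1 and C_max = M/(n_e·A·√(4πDt)), where n_e·A is the pore area the mass is dissolved in.
√(4πDt) = √(4π × 0.37 × 680) = 56.23 m, so C_max = 14/(0.42 × 200 × 56.23) = 0.00296 kg/m³.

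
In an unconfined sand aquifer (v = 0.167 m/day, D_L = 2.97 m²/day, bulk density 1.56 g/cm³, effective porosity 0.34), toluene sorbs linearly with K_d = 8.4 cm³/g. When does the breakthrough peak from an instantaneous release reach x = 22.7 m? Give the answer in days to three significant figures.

Retardation factor R = 1 + ρ_b·K_d/n = 1 + 1.56 × 8.4/0.34 = 39.54.
Sorption retards both mechanisms: v_R = v/R = 0.004224 m/day, D_R = D/R = 0.07511 m²/day.
Peak time from v_R²t² + 2D_R t − x² = 0: t = (√(D_R² + v_R²x²) − D_R)/v_R².
√(D_R² + v_R²x²) = √(0.07511² + 0.004224² × 22.7²) = 0.1218; v_R² = 1.784e-05.
t = (0.1218 − 0.07511)/1.784e-05 = 2620 days.

2620 days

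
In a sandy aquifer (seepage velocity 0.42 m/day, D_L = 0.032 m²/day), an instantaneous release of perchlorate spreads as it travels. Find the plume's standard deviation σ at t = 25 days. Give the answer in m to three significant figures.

Dispersive spreading gives a Gaussian with σ² = 2Dt; advection only shifts the center.
σ = √(2 × 0.032 × 25) = 1.26 m.

1.26 m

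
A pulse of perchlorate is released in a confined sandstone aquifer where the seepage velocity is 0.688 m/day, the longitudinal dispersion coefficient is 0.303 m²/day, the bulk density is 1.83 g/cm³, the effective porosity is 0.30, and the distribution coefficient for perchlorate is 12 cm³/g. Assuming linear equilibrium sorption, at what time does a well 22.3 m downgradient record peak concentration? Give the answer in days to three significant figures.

2360 days

Retardation factor R = 1 + ρ_b·K_d/n = 1 + 1.83 × 12/0.30 = 74.20.
Sorption retards both mechanisms: v_R = v/R = 0.009272 m/day, D_R = D/R = 0.004084 m²/day.
Peak time from v_R²t² + 2D_R t − x² = 0: t = (√(D_R² + v_R²x²) − D_R)/v_R².
√(D_R² + v_R²x²) = √(0.004084² + 0.009272² × 22.3²) = 0.2068; v_R² = 8.597e-05.
t = (0.2068 − 0.004084)/8.597e-05 = 2360 days.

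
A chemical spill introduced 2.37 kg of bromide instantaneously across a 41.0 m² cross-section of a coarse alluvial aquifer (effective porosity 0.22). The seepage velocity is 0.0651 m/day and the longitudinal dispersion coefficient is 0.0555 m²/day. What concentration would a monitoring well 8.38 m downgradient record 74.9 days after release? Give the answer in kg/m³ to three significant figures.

0.0174 kg/m³

For an instantaneous plane source, C(x,t) = M/(n_e·A·√(4πDt)) · exp(−(x−vt)²/(4Dt)), with n_e·A the pore (flow) area.
Plume center vt = 0.0651 × 74.9 = 4.87599 m, so the well at 8.38 m is 3.50401 m downgradient of the peak.
√(4πDt) = 7.228 m, giving peak height M/(n_e·A·√(4πDt)) = 2.37/(0.22 × 41.0 × 7.228) = 0.03635 kg/m³.
(x−vt)²/(4Dt) = (3.50401)²/(4 × 0.0555 × 74.9) = 0.7384; exp(−0.7384) = 0.4779.
C = 0.03635 × 0.4779 = 0.0174 kg/m³.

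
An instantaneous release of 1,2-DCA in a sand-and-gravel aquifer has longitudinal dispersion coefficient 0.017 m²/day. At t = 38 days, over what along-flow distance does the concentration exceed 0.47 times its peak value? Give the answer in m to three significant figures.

The plume is Gaussian with σ = √(2Dt) = √(2 × 0.017 × 38) = 1.137 m.
C/C_peak = exp(−Δx²/(2σ²)) = 0.47 ⇒ Δx = σ·√(−2 ln 0.47) = 1.137 × 1.229 = 1.397 m.
Width = 2Δx = 2.79 m.

2.79 m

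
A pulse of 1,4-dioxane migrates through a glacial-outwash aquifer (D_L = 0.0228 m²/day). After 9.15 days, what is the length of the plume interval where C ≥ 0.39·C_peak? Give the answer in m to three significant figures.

1.77 m

The plume is Gaussian with σ = √(2Dt) = √(2 × 0.0228 × 9.15) = 0.6459 m.
C/C_peak = exp(−Δx²/(2σ²)) = 0.39 ⇒ Δx = σ·√(−2 ln 0.39) = 0.6459 × 1.372 = 0.8862 m.
Width = 2Δx = 1.77 m.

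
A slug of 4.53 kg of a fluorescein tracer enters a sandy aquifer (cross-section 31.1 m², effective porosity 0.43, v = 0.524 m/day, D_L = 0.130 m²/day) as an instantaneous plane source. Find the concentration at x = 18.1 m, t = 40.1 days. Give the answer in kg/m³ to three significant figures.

0.0279 kg/m³

For an instantaneous plane source, C(x,t) = M/(n_e·A·√(4πDt)) · exp(−(x−vt)²/(4Dt)), with n_e·A the pore (flow) area.
Plume center vt = 0.524 × 40.1 = 21.0124 m, so the well at 18.1 m is 2.9124 m upgradient of the peak.
√(4πDt) = 8.094 m, giving peak height M/(n_e·A·√(4πDt)) = 4.53/(0.43 × 31.1 × 8.094) = 0.04185 kg/m³.
(x−vt)²/(4Dt) = (-2.9124)²/(4 × 0.130 × 40.1) = 0.4068; exp(−0.4068) = 0.6658.
C = 0.04185 × 0.6658 = 0.0279 kg/m³.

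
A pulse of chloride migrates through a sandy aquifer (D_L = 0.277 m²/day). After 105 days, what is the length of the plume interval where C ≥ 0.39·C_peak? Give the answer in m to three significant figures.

The plume is Gaussian with σ = √(2Dt) = √(2 × 0.277 × 105) = 7.627 m.
C/C_peak = exp(−Δx²/(2σ²)) = 0.39 ⇒ Δx = σ·√(−2 ln 0.39) = 7.627 × 1.372 = 10.46 m.
Width = 2Δx = 20.9 m.

20.9 m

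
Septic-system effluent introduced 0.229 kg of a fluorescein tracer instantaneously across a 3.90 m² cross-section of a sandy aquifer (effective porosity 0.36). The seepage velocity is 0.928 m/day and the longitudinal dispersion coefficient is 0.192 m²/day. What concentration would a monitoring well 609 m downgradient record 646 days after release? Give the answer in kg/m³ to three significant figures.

For an instantaneous plane source, C(x,t) = M/(n_e·A·√(4πDt)) · exp(−(x−vt)²/(4Dt)), with n_e·A the pore (flow) area.
Plume center vt = 0.928 × 646 = 599.488 m, so the well at 609 m is 9.512 m downgradient of the peak.
√(4πDt) = 39.48 m, giving peak height M/(n_e·A·√(4πDt)) = 0.229/(0.36 × 3.90 × 39.48) = 0.004131 kg/m³.
(x−vt)²/(4Dt) = (9.512)²/(4 × 0.192 × 646) = 0.1824; exp(−0.1824) = 0.8333.
C = 0.004131 × 0.8333 = 0.00344 kg/m³.

0.00344 kg/m³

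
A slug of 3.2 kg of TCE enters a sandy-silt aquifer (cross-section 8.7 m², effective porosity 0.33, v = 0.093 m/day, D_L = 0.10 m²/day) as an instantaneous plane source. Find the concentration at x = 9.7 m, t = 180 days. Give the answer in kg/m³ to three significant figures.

0.0372 kg/m³

For an instantaneous plane source, C(x,t) = M/(n_e·A·√(4πDt)) · exp(−(x−vt)²/(4Dt)), with n_e·A the pore (flow) area.
Plume center vt = 0.093 × 180 = 16.74 m, so the well at 9.7 m is 7.04 m upgradient of the peak.
√(4πDt) = 15.04 m, giving peak height M/(n_e·A·√(4πDt)) = 3.2/(0.33 × 8.7 × 15.04) = 0.07411 kg/m³.
(x−vt)²/(4Dt) = (-7.04)²/(4 × 0.10 × 180) = 0.6884; exp(−0.6884) = 0.5024.
C = 0.07411 × 0.5024 = 0.0372 kg/m³.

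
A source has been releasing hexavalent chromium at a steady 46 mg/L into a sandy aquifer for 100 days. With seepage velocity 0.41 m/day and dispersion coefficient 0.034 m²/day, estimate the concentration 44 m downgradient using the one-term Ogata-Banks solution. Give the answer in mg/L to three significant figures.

5.75 mg/L

For a continuous step input, C/C₀ ≈ ½·erfc((x−vt)/(2√(Dt))).
vt = 0.41 × 100 = 41 m and 2√(Dt) = 2√(0.034 × 100) = 3.688 m.
Argument (x−vt)/(2√(Dt)) = (44 − 41)/3.688 = 0.8134; ½·erfc(0.8134) = 0.1250.
C = 46 × 0.1250 = 5.75 mg/L.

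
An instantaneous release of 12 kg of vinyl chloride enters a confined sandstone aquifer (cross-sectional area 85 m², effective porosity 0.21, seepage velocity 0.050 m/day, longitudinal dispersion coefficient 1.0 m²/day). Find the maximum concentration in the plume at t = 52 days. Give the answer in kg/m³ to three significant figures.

The peak of an instantaneous 1D plume sits at x = vt; there the Gaussian factor is 1 and C_max = M/(n_e·A·√(4πDt)), where n_e·A is the pore area the mass is dissolved in.
√(4πDt) = √(4π × 1.0 × 52) = 25.56 m, so C_max = 12/(0.21 × 85 × 25.56) = 0.0263 kg/m³.

0.0263 kg/m³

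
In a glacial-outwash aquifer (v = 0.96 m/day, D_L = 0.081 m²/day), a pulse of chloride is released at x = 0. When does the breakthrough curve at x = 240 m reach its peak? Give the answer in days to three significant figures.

For the 1D instantaneous-source solution, setting ∂C/∂t = 0 at fixed x gives v²t² + 2Dt − x² = 0, so t = (√(D² + v²x²) − D)/v².
√(D² + v²x²) = √(0.081² + 0.96² × 240²) = 230.4; v² = 0.9216.
t = (230.4 − 0.081)/0.9216 = 250 days (vs. the pure-advection estimate x/v = 250 d).

250 days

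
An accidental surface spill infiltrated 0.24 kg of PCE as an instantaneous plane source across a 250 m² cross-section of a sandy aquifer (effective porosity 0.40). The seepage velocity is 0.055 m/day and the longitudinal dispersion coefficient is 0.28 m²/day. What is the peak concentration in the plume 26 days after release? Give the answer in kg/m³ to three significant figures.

The peak of an instantaneous 1D plume sits at x = vt; there the Gaussian factor is 1 and C_max = M/(n_e·A·√(4πDt)), where n_e·A is the pore area the mass is dissolved in.
√(4πDt) = √(4π × 0.28 × 26) = 9.565 m, so C_max = 0.24/(0.40 × 250 × 9.565) = 0.000251 kg/m³.

0.000251 kg/m³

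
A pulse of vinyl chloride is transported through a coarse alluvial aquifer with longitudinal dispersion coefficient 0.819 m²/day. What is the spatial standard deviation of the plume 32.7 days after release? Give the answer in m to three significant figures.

Dispersive spreading gives a Gaussian with σ² = 2Dt; advection only shifts the center.
σ = √(2 × 0.819 × 32.7) = 7.32 m.

7.32 m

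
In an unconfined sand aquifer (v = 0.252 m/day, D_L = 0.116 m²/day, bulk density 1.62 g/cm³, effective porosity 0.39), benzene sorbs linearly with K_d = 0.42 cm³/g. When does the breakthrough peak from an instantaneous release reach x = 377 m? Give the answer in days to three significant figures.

4100 days

Retardation factor R = 1 + ρ_b·K_d/n = 1 + 1.62 × 0.42/0.39 = 2.745.
Sorption retards both mechanisms: v_R = v/R = 0.09180 m/day, D_R = D/R = 0.04226 m²/day.
Peak time from v_R²t² + 2D_R t − x² = 0: t = (√(D_R² + v_R²x²) − D_R)/v_R².
√(D_R² + v_R²x²) = √(0.04226² + 0.09180² × 377²) = 34.61; v_R² = 0.008427.
t = (34.61 − 0.04226)/0.008427 = 4100 days.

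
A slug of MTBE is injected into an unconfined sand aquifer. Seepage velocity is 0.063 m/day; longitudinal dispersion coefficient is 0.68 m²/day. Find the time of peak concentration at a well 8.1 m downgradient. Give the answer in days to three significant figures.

42.9 days

For the 1D instantaneous-source solution, setting ∂C/∂t = 0 at fixed x gives v²t² + 2Dt − x² = 0, so t = (√(D² + v²x²) − D)/v².
√(D² + v²x²) = √(0.68² + 0.063² × 8.1²) = 0.8502; v² = 0.003969.
t = (0.8502 − 0.68)/0.003969 = 42.9 days (vs. the pure-advection estimate x/v = 129 d).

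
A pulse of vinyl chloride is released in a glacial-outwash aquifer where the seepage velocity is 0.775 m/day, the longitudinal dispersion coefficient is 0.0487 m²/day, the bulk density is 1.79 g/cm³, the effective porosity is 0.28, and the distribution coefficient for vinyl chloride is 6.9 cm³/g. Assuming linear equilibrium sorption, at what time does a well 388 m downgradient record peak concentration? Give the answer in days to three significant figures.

22600 days

Retardation factor R = 1 + ρ_b·K_d/n = 1 + 1.79 × 6.9/0.28 = 45.11.
Sorption retards both mechanisms: v_R = v/R = 0.01718 m/day, D_R = D/R = 0.001080 m²/day.
Peak time from v_R²t² + 2D_R t − x² = 0: t = (√(D_R² + v_R²x²) − D_R)/v_R².
√(D_R² + v_R²x²) = √(0.001080² + 0.01718² × 388²) = 6.666; v_R² = 0.0002952.
t = (6.666 − 0.001080)/0.0002952 = 22600 days.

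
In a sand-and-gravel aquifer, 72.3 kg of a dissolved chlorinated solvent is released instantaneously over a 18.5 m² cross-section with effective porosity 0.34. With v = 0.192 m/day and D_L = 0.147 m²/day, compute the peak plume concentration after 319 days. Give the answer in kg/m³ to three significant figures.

0.474 kg/m³

The peak of an instantaneous 1D plume sits at x = vt; there the Gaussian factor is 1 and C_max = M/(n_e·A·√(4πDt)), where n_e·A is the pore area the mass is dissolved in.
√(4πDt) = √(4π × 0.147 × 319) = 24.27 m, so C_max = 72.3/(0.34 × 18.5 × 24.27) = 0.474 kg/m³.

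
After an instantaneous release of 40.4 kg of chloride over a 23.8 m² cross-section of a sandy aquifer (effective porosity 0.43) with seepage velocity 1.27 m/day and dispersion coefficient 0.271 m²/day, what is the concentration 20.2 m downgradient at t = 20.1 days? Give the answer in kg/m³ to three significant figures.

0.130 kg/m³

For an instantaneous plane source, C(x,t) = M/(n_e·A·√(4πDt)) · exp(−(x−vt)²/(4Dt)), with n_e·A the pore (flow) area.
Plume center vt = 1.27 × 20.1 = 25.527 m, so the well at 20.2 m is 5.327 m upgradient of the peak.
√(4πDt) = 8.273 m, giving peak height M/(n_e·A·√(4πDt)) = 40.4/(0.43 × 23.8 × 8.273) = 0.4772 kg/m³.
(x−vt)²/(4Dt) = (-5.327)²/(4 × 0.271 × 20.1) = 1.302; exp(−1.302) = 0.2720.
C = 0.4772 × 0.2720 = 0.130 kg/m³.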